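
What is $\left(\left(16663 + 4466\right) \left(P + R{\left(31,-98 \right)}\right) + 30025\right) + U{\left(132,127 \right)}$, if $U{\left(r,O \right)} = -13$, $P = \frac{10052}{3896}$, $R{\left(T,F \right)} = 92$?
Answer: $\frac{1975656297}{974} \approx 2.0284 \cdot 10^{6}$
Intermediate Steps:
$P = \frac{2513}{974}$ ($P = 10052 \cdot \frac{1}{3896} = \frac{2513}{974} \approx 2.5801$)
$\left(\left(16663 + 4466\right) \left(P + R{\left(31,-98 \right)}\right) + 30025\right) + U{\left(132,127 \right)} = \left(\left(16663 + 4466\right) \left(\frac{2513}{974} + 92\right) + 30025\right) - 13 = \left(21129 \cdot \frac{92121}{974} + 30025\right) - 13 = \left(\frac{1946424609}{974} + 30025\right) - 13 = \frac{1975668959}{974} - 13 = \frac{1975656297}{974}$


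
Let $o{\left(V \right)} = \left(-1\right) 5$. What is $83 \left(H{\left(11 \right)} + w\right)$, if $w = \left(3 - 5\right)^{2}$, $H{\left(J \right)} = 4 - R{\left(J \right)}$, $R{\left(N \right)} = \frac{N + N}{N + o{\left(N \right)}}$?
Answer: $\frac{1079}{3} \approx 359.67$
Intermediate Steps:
$o{\left(V \right)} = -5$
$R{\left(N \right)} = \frac{2 N}{-5 + N}$ ($R{\left(N \right)} = \frac{N + N}{N - 5} = \frac{2 N}{-5 + N}$)
$H{\left(J \right)} = 4 - \frac{2 J}{-5 + J}$
$w = 4$ ($w = \left(-2\right)^{2} = 4$)
$83 \left(H{\left(11 \right)} + w\right) = 83 \left(\frac{2 \left(-10 + 11\right)}{-5 + 11} + 4\right) = 83 \left(2 \cdot \frac{1}{6} \cdot 1 + 4\right) = 83 \left(\frac{1}{3} + 4\right) = 83 \cdot \frac{13}{3} = \frac{1079}{3}$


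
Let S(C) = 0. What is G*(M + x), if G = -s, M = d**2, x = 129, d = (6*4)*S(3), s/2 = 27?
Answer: -6966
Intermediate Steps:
s = 54 (s = 2*27 = 54)
d = 0 (d = (6*4)*0 = 24*0 = 0)
M = 0 (M = 0**2 = 0)
G = -54 (G = -1*54 = -54)
G*(M + x) = -54*(0 + 129) = -54*129 = -6966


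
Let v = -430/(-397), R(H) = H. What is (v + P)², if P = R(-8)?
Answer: 7540516/157609 ≈ 47.843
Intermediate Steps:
v = 430/397 (v = -430*(-1/397) = 430/397 ≈ 1.0831)
P = -8
(v + P)² = (430/397 - 8)² = (-2746/397)² = 7540516/157609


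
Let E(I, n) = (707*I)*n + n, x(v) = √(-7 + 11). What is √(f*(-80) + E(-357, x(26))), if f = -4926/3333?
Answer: 2*I*√155733590639/1111 ≈ 710.41*I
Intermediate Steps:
x(v) = 2 (x(v) = √4 = 2)
f = -1642/1111 (f = -4926*1/3333 = -1642/1111 ≈ -1.4779)
E(I, n) = n + 707*I*n (E(I, n) = 707*I*n + n = n + 707*I*n)
√(f*(-80) + E(-357, x(26))) = √(-1642/1111*(-80) + 2*(1 + 707*(-357))) = √(131360/1111 + 2*(1 - 252399)) = √(131360/1111 + 2*(-252398)) = √(131360/1111 - 504796) = √(-560696996/1111) = 2*I*√155733590639/1111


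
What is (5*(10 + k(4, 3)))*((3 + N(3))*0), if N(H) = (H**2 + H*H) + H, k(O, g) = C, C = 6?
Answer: 0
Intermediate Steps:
k(O, g) = 6
N(H) = H + 2*H**2 (N(H) = (H**2 + H**2) + H = 2*H**2 + H = H + 2*H**2)
(5*(10 + k(4, 3)))*((3 + N(3))*0) = (5*(10 + 6))*((3 + 3*(1 + 2*3))*0) = (5*16)*((3 + 3*(1 + 6))*0) = 80*((3 + 3*7)*0) = 80*((3 + 21)*0) = 80*(24*0) = 80*0 = 0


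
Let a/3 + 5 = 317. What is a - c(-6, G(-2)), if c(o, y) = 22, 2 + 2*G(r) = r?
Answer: 914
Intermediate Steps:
a = 936 (a = -15 + 3*317 = -15 + 951 = 936)
G(r) = -1 + r/2
a - c(-6, G(-2)) = 936 - 1*22 = 936 - 22 = 914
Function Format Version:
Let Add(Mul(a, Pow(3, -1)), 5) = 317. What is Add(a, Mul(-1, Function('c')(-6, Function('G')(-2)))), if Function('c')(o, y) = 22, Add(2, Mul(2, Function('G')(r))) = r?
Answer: 914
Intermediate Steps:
a = 936 (a = Add(-15, Mul(3, 317)) = Add(-15, 951) = 936)
Function('G')(r) = Add(-1, Mul(Rational(1, 2), r))
Add(a, Mul(-1, Function('c')(-6, Function('G')(-2)))) = Add(936, Mul(-1, 22)) = Add(936, -22) = 914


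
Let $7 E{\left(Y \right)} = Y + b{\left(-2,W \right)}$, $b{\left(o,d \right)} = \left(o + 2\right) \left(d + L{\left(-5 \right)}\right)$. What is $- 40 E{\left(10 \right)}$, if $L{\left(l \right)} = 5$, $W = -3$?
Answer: $- \frac{400}{7} \approx -57.143$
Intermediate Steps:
$b{\left(o,d \right)} = \left(2 + o\right) \left(5 + d\right)$ ($b{\left(o,d \right)} = \left(o + 2\right) \left(d + 5\right) = \left(2 + o\right) \left(5 + d\right)$)
$E{\left(Y \right)} = \frac{Y}{7}$ ($E{\left(Y \right)} = \frac{Y + \left(10 + 2 \left(-3\right) + 5 \left(-2\right) - -6\right)}{7} = \frac{Y + \left(10 - 6 - 10 + 6\right)}{7} = \frac{Y + 0}{7} = \frac{Y}{7}$)
$- 40 E{\left(10 \right)} = - 40 \cdot \frac{1}{7} \cdot 10 = \left(-40\right) \frac{10}{7} = - \frac{400}{7}$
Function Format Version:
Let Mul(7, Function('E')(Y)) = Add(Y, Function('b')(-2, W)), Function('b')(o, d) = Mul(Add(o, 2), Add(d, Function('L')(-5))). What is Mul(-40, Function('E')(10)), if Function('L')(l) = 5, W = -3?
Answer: Rational(-400, 7) ≈ -57.143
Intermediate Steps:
Function('b')(o, d) = Mul(Add(2, o), Add(5, d)) (Function('b')(o, d) = Mul(Add(o, 2), Add(d, 5)) = Mul(Add(2, o), Add(5, d)))
Function('E')(Y) = Mul(Rational(1, 7), Y) (Function('E')(Y) = Mul(Rational(1, 7), Add(Y, Add(10, Mul(2, -3), Mul(5, -2), Mul(-3, -2)))) = Mul(Rational(1, 7), Add(Y, Add(10, -6, -10, 6))) = Mul(Rational(1, 7), Add(Y, 0)) = Mul(Rational(1, 7), Y))
Mul(-40, Function('E')(10)) = Mul(-40, Mul(Rational(1, 7), 10)) = Mul(-40, Rational(10, 7)) = Rational(-400, 7)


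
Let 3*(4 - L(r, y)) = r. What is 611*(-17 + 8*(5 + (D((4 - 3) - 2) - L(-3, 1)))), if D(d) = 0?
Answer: -10387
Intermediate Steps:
L(r, y) = 4 - r/3
611*(-17 + 8*(5 + (D((4 - 3) - 2) - L(-3, 1)))) = 611*(-17 + 8*(5 + (0 - (4 - ⅓*(-3))))) = 611*(-17 + 8*(5 + (0 - (4 + 1)))) = 611*(-17 + 8*(5 + (0 - 1*5))) = 611*(-17 + 8*(5 + (0 - 5))) = 611*(-17 + 8*(5 - 5)) = 611*(-17 + 8*0) = 611*(-17 + 0) = 611*(-17) = -10387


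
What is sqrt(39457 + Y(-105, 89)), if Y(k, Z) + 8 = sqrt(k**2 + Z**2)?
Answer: sqrt(39449 + sqrt(18946)) ≈ 198.96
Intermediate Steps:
Y(k, Z) = -8 + sqrt(Z**2 + k**2) (Y(k, Z) = -8 + sqrt(k**2 + Z**2) = -8 + sqrt(Z**2 + k**2))
sqrt(39457 + Y(-105, 89)) = sqrt(39457 + (-8 + sqrt(89**2 + (-105)**2))) = sqrt(39457 + (-8 + sqrt(7921 + 11025))) = sqrt(39457 + (-8 + sqrt(18946))) = sqrt(39449 + sqrt(18946))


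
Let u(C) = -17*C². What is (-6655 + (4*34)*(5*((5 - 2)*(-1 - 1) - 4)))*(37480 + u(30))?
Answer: -298431900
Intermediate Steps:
(-6655 + (4*34)*(5*((5 - 2)*(-1 - 1) - 4)))*(37480 + u(30)) = (-6655 + (4*34)*(5*((5 - 2)*(-1 - 1) - 4)))*(37480 - 17*30²) = (-6655 + 136*(5*(3*(-2) - 4)))*(37480 - 17*900) = (-6655 + 136*(5*(-6 - 4)))*(37480 - 15300) = (-6655 + 136*(5*(-10)))*22180 = (-6655 + 136*(-50))*22180 = (-6655 - 6800)*22180 = -13455*22180 = -298431900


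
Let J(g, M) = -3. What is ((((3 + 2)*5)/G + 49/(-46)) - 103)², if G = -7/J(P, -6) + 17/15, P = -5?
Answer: 13418210569/1430416 ≈ 9380.6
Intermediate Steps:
G = 52/15 (G = -7/(-3) + 17/15 = -7*(-⅓) + 17*(1/15) = 7/3 + 17/15 = 52/15 ≈ 3.4667)
((((3 + 2)*5)/G + 49/(-46)) - 103)² = ((((3 + 2)*5)/(52/15) + 49/(-46)) - 103)² = (((5*5)*(15/52) + 49*(-1/46)) - 103)² = ((25*(15/52) - 49/46) - 103)² = ((375/52 - 49/46) - 103)² = (7351/1196 - 103)² = (-115837/1196)² = 13418210569/1430416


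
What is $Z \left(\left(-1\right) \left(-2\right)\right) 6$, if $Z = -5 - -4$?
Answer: $-12$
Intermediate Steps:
$Z = -1$ ($Z = -5 + 4 = -1$)
$Z \left(\left(-1\right) \left(-2\right)\right) 6 = - \left(-1\right) \left(-2\right) 6 = \left(-1\right) 2 \cdot 6 = \left(-2\right) 6 = -12$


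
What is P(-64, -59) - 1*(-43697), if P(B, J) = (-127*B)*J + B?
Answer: -435919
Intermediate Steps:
P(B, J) = B - 127*B*J (P(B, J) = -127*B*J + B = B - 127*B*J)
P(-64, -59) - 1*(-43697) = -64*(1 - 127*(-59)) - 1*(-43697) = -64*(1 + 7493) + 43697 = -64*7494 + 43697 = -479616 + 43697 = -435919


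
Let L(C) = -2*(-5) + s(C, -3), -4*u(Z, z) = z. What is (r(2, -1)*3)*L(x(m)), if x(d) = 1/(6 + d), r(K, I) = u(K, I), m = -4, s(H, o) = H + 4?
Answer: 87/8 ≈ 10.875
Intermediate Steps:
u(Z, z) = -z/4
s(H, o) = 4 + H
r(K, I) = -I/4
L(C) = 14 + C (L(C) = -2*(-5) + (4 + C) = 10 + (4 + C) = 14 + C)
(r(2, -1)*3)*L(x(m)) = (-¼*(-1)*3)*(14 + 1/(6 - 4)) = ((¼)*3)*(14 + 1/2) = 3*(14 + ½)/4 = (¾)*(29/2) = 87/8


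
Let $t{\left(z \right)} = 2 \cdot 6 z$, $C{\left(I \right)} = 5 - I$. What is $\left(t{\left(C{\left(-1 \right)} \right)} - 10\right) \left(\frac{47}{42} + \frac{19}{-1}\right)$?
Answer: $- \frac{23281}{21} \approx -1108.6$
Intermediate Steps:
$t{\left(z \right)} = 12 z$
$\left(t{\left(C{\left(-1 \right)} \right)} - 10\right) \left(\frac{47}{42} + \frac{19}{-1}\right) = \left(12 \left(5 - -1\right) - 10\right) \left(\frac{47}{42} + \frac{19}{-1}\right) = \left(12 \left(5 + 1\right) - 10\right) \left(47 \cdot \frac{1}{42} + 19 \left(-1\right)\right) = \left(12 \cdot 6 - 10\right) \left(\frac{47}{42} - 19\right) = \left(72 - 10\right) \left(- \frac{751}{42}\right) = 62 \left(- \frac{751}{42}\right) = - \frac{23281}{21}$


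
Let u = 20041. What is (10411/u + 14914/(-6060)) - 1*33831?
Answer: -2054479325537/60724230 ≈ -33833.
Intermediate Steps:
(10411/u + 14914/(-6060)) - 1*33831 = (10411/20041 + 14914/(-6060)) - 1*33831 = (10411*(1/20041) + 14914*(-1/6060)) - 33831 = (10411/20041 - 7457/3030) - 33831 = -117900407/60724230 - 33831 = -2054479325537/60724230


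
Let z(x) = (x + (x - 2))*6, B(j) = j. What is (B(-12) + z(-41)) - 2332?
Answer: -2848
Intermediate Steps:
z(x) = -12 + 12*x (z(x) = (x + (-2 + x))*6 = (-2 + 2*x)*6 = -12 + 12*x)
(B(-12) + z(-41)) - 2332 = (-12 + (-12 + 12*(-41))) - 2332 = (-12 + (-12 - 492)) - 2332 = (-12 - 504) - 2332 = -516 - 2332 = -2848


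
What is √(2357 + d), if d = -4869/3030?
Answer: √2402736470/1010 ≈ 48.532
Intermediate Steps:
d = -1623/1010 (d = -4869*1/3030 = -1623/1010 ≈ -1.6069)
√(2357 + d) = √(2357 - 1623/1010) = √(2378947/1010) = √2402736470/1010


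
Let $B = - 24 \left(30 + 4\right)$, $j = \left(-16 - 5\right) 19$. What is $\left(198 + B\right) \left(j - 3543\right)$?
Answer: $2436156$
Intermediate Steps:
$j = -399$ ($j = \left(-21\right) 19 = -399$)
$B = -816$ ($B = \left(-24\right) 34 = -816$)
$\left(198 + B\right) \left(j - 3543\right) = \left(198 - 816\right) \left(-399 - 3543\right) = \left(-618\right) \left(-3942\right) = 2436156$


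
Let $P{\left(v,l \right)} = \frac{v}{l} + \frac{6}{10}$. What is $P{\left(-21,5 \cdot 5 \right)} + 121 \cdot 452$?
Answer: $\frac{1367294}{25} \approx 54692.0$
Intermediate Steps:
$P{\left(v,l \right)} = \frac{3}{5} + \frac{v}{l}$ ($P{\left(v,l \right)} = \frac{v}{l} + 6 \cdot \frac{1}{10} = \frac{v}{l} + \frac{3}{5} = \frac{3}{5} + \frac{v}{l}$)
$P{\left(-21,5 \cdot 5 \right)} + 121 \cdot 452 = \left(\frac{3}{5} - \frac{21}{5 \cdot 5}\right) + 121 \cdot 452 = \left(\frac{3}{5} - \frac{21}{25}\right) + 54692 = - \frac{6}{25} + 54692 = \frac{1367294}{25}$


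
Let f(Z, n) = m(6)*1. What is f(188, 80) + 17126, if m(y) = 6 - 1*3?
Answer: 17129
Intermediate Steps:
m(y) = 3 (m(y) = 6 - 3 = 3)
f(Z, n) = 3 (f(Z, n) = 3*1 = 3)
f(188, 80) + 17126 = 3 + 17126 = 17129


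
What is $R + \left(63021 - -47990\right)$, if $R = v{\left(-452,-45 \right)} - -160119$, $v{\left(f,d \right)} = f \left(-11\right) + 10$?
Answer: $276112$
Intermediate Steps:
$v{\left(f,d \right)} = 10 - 11 f$ ($v{\left(f,d \right)} = - 11 f + 10 = 10 - 11 f$)
$R = 165101$ ($R = \left(10 - -4972\right) - -160119 = \left(10 + 4972\right) + 160119 = 4982 + 160119 = 165101$)
$R + \left(63021 - -47990\right) = 165101 + \left(63021 - -47990\right) = 165101 + \left(63021 + 47990\right) = 165101 + 111011 = 276112$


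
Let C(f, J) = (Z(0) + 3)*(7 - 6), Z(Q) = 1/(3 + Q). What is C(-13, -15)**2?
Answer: 100/9 ≈ 11.111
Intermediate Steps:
C(f, J) = 10/3 (C(f, J) = (1/(3 + 0) + 3)*(7 - 6) = (1/3 + 3)*1 = (10/3)*1 = 10/3)
C(-13, -15)**2 = (10/3)**2 = 100/9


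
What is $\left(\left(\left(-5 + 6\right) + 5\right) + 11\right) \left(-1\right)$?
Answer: $-17$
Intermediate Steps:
$\left(\left(\left(-5 + 6\right) + 5\right) + 11\right) \left(-1\right) = \left(\left(1 + 5\right) + 11\right) \left(-1\right) = \left(6 + 11\right) \left(-1\right) = 17 \left(-1\right) = -17$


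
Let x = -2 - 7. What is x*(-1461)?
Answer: 13149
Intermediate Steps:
x = -9
x*(-1461) = -9*(-1461) = 13149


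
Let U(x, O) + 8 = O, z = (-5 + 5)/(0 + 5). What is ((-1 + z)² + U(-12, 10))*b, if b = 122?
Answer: 366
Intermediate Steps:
z = 0 (z = 0/5 = 0*(⅕) = 0)
U(x, O) = -8 + O
((-1 + z)² + U(-12, 10))*b = ((-1 + 0)² + (-8 + 10))*122 = ((-1)² + 2)*122 = (1 + 2)*122 = 3*122 = 366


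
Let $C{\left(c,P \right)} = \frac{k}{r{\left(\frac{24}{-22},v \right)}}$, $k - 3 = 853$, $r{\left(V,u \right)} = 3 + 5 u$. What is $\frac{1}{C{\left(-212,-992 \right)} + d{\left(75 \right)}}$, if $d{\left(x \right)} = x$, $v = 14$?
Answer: $\frac{73}{6331} \approx 0.011531$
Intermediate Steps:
$k = 856$ ($k = 3 + 853 = 856$)
$C{\left(c,P \right)} = \frac{856}{73}$ ($C{\left(c,P \right)} = \frac{856}{3 + 5 \cdot 14} = \frac{856}{3 + 70} = \frac{856}{73}$)
$\frac{1}{C{\left(-212,-992 \right)} + d{\left(75 \right)}} = \frac{1}{\frac{856}{73} + 75} = \frac{1}{\frac{6331}{73}} = \frac{73}{6331}$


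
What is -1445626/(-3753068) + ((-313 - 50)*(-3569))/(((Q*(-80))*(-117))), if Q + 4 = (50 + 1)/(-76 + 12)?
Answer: -3198246125219/112338707910 ≈ -28.470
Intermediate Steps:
Q = -307/64 (Q = -4 + (50 + 1)/(-76 + 12) = -4 + 51/(-64) = -4 + 51*(-1/64) = -4 - 51/64 = -307/64 ≈ -4.7969)
-1445626/(-3753068) + ((-313 - 50)*(-3569))/(((Q*(-80))*(-117))) = -1445626/(-3753068) + ((-313 - 50)*(-3569))/((-307/64*(-80)*(-117))) = -1445626*(-1/3753068) + (-363*(-3569))/(((1535/4)*(-117))) = 722813/1876534 + 1295547/(-179595/4) = 722813/1876534 + 1295547*(-4/179595) = 722813/1876534 - 1727396/59865 = -3198246125219/112338707910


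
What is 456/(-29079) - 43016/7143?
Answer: -139346608/23079033 ≈ -6.0378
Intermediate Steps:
456/(-29079) - 43016/7143 = 456*(-1/29079) - 43016*1/7143 = -152/9693 - 43016/7143 = -139346608/23079033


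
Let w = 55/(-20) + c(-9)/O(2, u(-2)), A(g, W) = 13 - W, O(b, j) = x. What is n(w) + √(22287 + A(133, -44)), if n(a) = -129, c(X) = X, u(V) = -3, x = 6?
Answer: -129 + 14*√114 ≈ 20.479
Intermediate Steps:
O(b, j) = 6
w = -17/4 (w = 55/(-20) - 9/6 = 55*(-1/20) - 9*⅙ = -11/4 - 3/2 = -17/4 ≈ -4.2500)
n(w) + √(22287 + A(133, -44)) = -129 + √(22287 + (13 - 1*(-44))) = -129 + √(22287 + (13 + 44)) = -129 + √(22287 + 57) = -129 + √22344 = -129 + 14*√114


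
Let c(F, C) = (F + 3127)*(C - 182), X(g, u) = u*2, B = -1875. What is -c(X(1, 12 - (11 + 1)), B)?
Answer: 6432239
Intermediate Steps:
X(g, u) = 2*u
c(F, C) = (-182 + C)*(3127 + F) (c(F, C) = (3127 + F)*(-182 + C) = (-182 + C)*(3127 + F))
-c(X(1, 12 - (11 + 1)), B) = -(-569114 - 364*(12 - (11 + 1)) + 3127*(-1875) - 3750*(12 - (11 + 1))) = -(-569114 - 364*(12 - 1*12) - 5863125 - 3750*(12 - 1*12)) = -(-569114 - 364*(12 - 12) - 5863125 - 3750*(12 - 12)) = -(-569114 - 364*0 - 5863125 - 3750*0) = -(-569114 - 182*0 - 5863125 - 1875*0) = -(-569114 + 0 - 5863125 + 0) = -1*(-6432239) = 6432239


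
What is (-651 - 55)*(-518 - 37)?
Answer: 391830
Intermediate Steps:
(-651 - 55)*(-518 - 37) = -706*(-555) = 391830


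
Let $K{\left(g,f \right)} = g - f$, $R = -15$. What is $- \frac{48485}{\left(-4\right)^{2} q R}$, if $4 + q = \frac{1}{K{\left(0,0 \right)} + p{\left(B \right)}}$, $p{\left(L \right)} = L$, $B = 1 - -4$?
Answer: $- \frac{48485}{912} \approx -53.163$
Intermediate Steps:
$B = 5$ ($B = 1 + 4 = 5$)
$q = - \frac{19}{5}$ ($q = -4 + \frac{1}{\left(0 - 0\right) + 5} = -4 + \frac{1}{\left(0 + 0\right) + 5} = -4 + \frac{1}{0 + 5} = -4 + \frac{1}{5} = - \frac{19}{5} \approx -3.8$)
$- \frac{48485}{\left(-4\right)^{2} q R} = - \frac{48485}{\left(-4\right)^{2} \left(- \frac{19}{5}\right) \left(-15\right)} = - \frac{48485}{16 \left(- \frac{19}{5}\right) \left(-15\right)} = - \frac{48485}{\left(- \frac{304}{5}\right) \left(-15\right)} = - \frac{48485}{912}$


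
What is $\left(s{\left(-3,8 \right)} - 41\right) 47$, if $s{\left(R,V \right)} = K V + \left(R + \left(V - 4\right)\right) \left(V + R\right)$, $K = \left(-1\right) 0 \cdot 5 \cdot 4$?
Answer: $-1692$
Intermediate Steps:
$K = 0$ ($K = 0 \cdot 5 \cdot 4 = 0 \cdot 4 = 0$)
$s{\left(R,V \right)} = \left(R + V\right) \left(-4 + R + V\right)$ ($s{\left(R,V \right)} = 0 V + \left(R + \left(V - 4\right)\right) \left(V + R\right) = 0 + \left(R + \left(-4 + V\right)\right) \left(R + V\right) = 0 + \left(-4 + R + V\right) \left(R + V\right) = 0 + \left(R + V\right) \left(-4 + R + V\right) = \left(R + V\right) \left(-4 + R + V\right)$)
$\left(s{\left(-3,8 \right)} - 41\right) 47 = \left(\left(\left(-3\right)^{2} + 8^{2} - -12 - 32 + 2 \left(-3\right) 8\right) - 41\right) 47 = \left(\left(9 + 64 + 12 - 32 - 48\right) - 41\right) 47 = \left(5 - 41\right) 47 = \left(-36\right) 47 = -1692$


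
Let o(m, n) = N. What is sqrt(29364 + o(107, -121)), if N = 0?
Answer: 2*sqrt(7341) ≈ 171.36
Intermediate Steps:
o(m, n) = 0
sqrt(29364 + o(107, -121)) = sqrt(29364 + 0) = sqrt(29364) = 2*sqrt(7341)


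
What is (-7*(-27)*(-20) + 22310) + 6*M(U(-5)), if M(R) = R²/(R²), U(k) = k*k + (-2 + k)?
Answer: 18536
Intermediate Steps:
U(k) = -2 + k + k² (U(k) = k² + (-2 + k) = -2 + k + k²)
M(R) = 1 (M(R) = R²/R² = 1)
(-7*(-27)*(-20) + 22310) + 6*M(U(-5)) = (-7*(-27)*(-20) + 22310) + 6*1 = (189*(-20) + 22310) + 6 = (-3780 + 22310) + 6 = 18530 + 6 = 18536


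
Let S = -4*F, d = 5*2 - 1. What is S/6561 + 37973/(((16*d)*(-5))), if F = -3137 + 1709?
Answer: -9075119/174960 ≈ -51.870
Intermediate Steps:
d = 9 (d = 10 - 1 = 9)
F = -1428
S = 5712 (S = -4*(-1428) = 5712)
S/6561 + 37973/(((16*d)*(-5))) = 5712/6561 + 37973/(((16*9)*(-5))) = 5712*(1/6561) + 37973/((144*(-5))) = 1904/2187 + 37973/(-720) = 1904/2187 + 37973*(-1/720) = 1904/2187 - 37973/720 = -9075119/174960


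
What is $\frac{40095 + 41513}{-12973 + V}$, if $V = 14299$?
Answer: $\frac{40804}{663} \approx 61.544$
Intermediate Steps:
$\frac{40095 + 41513}{-12973 + V} = \frac{40095 + 41513}{-12973 + 14299} = \frac{81608}{1326} = 81608 \cdot \frac{1}{1326} = \frac{40804}{663}$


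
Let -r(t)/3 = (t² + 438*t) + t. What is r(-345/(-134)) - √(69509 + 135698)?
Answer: -61241985/17956 - √205207 ≈ -3863.7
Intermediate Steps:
r(t) = -1317*t - 3*t² (r(t) = -3*((t² + 438*t) + t) = -3*(t² + 439*t) = -1317*t - 3*t²)
r(-345/(-134)) - √(69509 + 135698) = -3*(-345/(-134))*(439 - 345/(-134)) - √(69509 + 135698) = -3*(-345*(-1/134))*(439 - 345*(-1/134)) - √205207 = -3*345/134*(439 + 345/134) - √205207 = -3*345/134*59171/134 - √205207 = -61241985/17956 - √205207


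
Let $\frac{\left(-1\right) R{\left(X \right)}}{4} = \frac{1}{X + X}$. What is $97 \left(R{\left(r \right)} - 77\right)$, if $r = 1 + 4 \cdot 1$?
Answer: $- \frac{37539}{5} \approx -7507.8$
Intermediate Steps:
$r = 5$ ($r = 1 + 4 = 5$)
$R{\left(X \right)} = - \frac{2}{X}$ ($R{\left(X \right)} = - \frac{4}{X + X} = - \frac{4}{2 X} = - 4 \frac{1}{2 X} = - \frac{2}{X}$)
$97 \left(R{\left(r \right)} - 77\right) = 97 \left(- \frac{2}{5} - 77\right) = 97 \left(- \frac{387}{5}\right) = - \frac{37539}{5}$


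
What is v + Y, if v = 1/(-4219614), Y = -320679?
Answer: -1353141597907/4219614 ≈ -3.2068e+5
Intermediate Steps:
v = -1/4219614 ≈ -2.3699e-7
v + Y = -1/4219614 - 320679 = -1353141597907/4219614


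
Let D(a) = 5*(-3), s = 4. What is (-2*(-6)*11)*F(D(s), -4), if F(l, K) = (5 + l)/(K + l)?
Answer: 1320/19 ≈ 69.474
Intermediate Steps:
D(a) = -15
F(l, K) = (5 + l)/(K + l)
(-2*(-6)*11)*F(D(s), -4) = (-2*(-6)*11)*((5 - 15)/(-4 - 15)) = (12*11)*(-10/(-19)) = 132*(-1/19*(-10)) = 132*(10/19) = 1320/19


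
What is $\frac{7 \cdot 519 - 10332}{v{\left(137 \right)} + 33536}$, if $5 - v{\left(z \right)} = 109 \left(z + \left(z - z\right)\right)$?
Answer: $- \frac{6699}{18608} \approx -0.36001$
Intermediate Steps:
$v{\left(z \right)} = 5 - 109 z$ ($v{\left(z \right)} = 5 - 109 \left(z + \left(z - z\right)\right) = 5 - 109 \left(z + 0\right) = 5 - 109 z$)
$\frac{7 \cdot 519 - 10332}{v{\left(137 \right)} + 33536} = \frac{7 \cdot 519 - 10332}{\left(5 - 14933\right) + 33536} = \frac{3633 - 10332}{\left(5 - 14933\right) + 33536} = - \frac{6699}{-14928 + 33536} = - \frac{6699}{18608}$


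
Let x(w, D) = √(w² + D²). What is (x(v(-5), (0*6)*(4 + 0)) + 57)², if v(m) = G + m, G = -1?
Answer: 3969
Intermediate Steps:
v(m) = -1 + m
x(w, D) = √(D² + w²)
(x(v(-5), (0*6)*(4 + 0)) + 57)² = (√(((0*6)*(4 + 0))² + (-1 - 5)²) + 57)² = (√((0*4)² + (-6)²) + 57)² = (√(0² + 36) + 57)² = (√(0 + 36) + 57)² = (√36 + 57)² = (6 + 57)² = 63² = 3969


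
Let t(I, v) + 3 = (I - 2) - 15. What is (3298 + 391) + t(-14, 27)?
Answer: 3655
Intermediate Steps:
t(I, v) = -20 + I (t(I, v) = -3 + ((I - 2) - 15) = -3 + ((-2 + I) - 15) = -3 + (-17 + I) = -20 + I)
(3298 + 391) + t(-14, 27) = (3298 + 391) + (-20 - 14) = 3689 - 34 = 3655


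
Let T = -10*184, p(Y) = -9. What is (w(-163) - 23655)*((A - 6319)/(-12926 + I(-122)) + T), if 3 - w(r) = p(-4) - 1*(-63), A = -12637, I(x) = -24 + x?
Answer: 71217339993/1634 ≈ 4.3585e+7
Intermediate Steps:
T = -1840
w(r) = -51 (w(r) = 3 - (-9 - 1*(-63)) = 3 - (-9 + 63) = 3 - 1*54 = 3 - 54 = -51)
(w(-163) - 23655)*((A - 6319)/(-12926 + I(-122)) + T) = (-51 - 23655)*((-12637 - 6319)/(-12926 + (-24 - 122)) - 1840) = -23706*(-18956/(-12926 - 146) - 1840) = -23706*(-18956/(-13072) - 1840) = -23706*(-18956*(-1/13072) - 1840) = -23706*(4739/3268 - 1840) = -23706*(-6008381/3268) = 71217339993/1634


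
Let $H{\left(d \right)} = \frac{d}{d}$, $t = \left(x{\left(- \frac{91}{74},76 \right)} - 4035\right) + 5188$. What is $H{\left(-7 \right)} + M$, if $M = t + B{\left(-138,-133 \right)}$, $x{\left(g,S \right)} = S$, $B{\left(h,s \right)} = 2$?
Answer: $1232$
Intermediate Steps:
$t = 1229$ ($t = \left(76 - 4035\right) + 5188 = -3959 + 5188 = 1229$)
$H{\left(d \right)} = 1$
$M = 1231$ ($M = 1229 + 2 = 1231$)
$H{\left(-7 \right)} + M = 1 + 1231 = 1232$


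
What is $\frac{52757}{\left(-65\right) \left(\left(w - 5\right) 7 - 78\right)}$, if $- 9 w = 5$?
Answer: $\frac{474813}{68380} \approx 6.9437$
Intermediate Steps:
$w = - \frac{5}{9}$ ($w = \left(- \frac{1}{9}\right) 5 = - \frac{5}{9} \approx -0.55556$)
$\frac{52757}{\left(-65\right) \left(\left(w - 5\right) 7 - 78\right)} = \frac{52757}{\left(-65\right) \left(\left(- \frac{5}{9} - 5\right) 7 - 78\right)} = \frac{52757}{\left(-65\right) \left(\left(- \frac{50}{9}\right) 7 - 78\right)} = \frac{52757}{\left(-65\right) \left(- \frac{350}{9} - 78\right)} = \frac{52757}{\left(-65\right) \left(- \frac{1052}{9}\right)} = \frac{52757}{\frac{68380}{9}} = 52757 \cdot \frac{9}{68380} = \frac{474813}{68380}$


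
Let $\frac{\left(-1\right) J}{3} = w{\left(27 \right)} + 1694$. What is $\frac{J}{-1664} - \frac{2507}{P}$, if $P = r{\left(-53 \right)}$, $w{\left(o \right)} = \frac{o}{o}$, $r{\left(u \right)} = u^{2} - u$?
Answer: $\frac{5190811}{2381184} \approx 2.1799$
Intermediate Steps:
$w{\left(o \right)} = 1$
$P = 2862$ ($P = - 53 \left(-1 - 53\right) = \left(-53\right) \left(-54\right) = 2862$)
$J = -5085$ ($J = - 3 \left(1 + 1694\right) = \left(-3\right) 1695 = -5085$)
$\frac{J}{-1664} - \frac{2507}{P} = - \frac{5085}{-1664} - \frac{2507}{2862} = \left(-5085\right) \left(- \frac{1}{1664}\right) - \frac{2507}{2862} = \frac{5085}{1664} - \frac{2507}{2862} = \frac{5190811}{2381184}$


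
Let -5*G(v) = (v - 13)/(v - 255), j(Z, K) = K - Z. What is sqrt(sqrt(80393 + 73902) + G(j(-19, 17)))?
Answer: sqrt(25185 + 1199025*sqrt(154295))/1095 ≈ 19.820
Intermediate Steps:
G(v) = -(-13 + v)/(5*(-255 + v)) (G(v) = -(v - 13)/(5*(v - 255)) = -(-13 + v)/(5*(-255 + v)))
sqrt(sqrt(80393 + 73902) + G(j(-19, 17))) = sqrt(sqrt(80393 + 73902) + (13 - (17 - 1*(-19)))/(5*(-255 + (17 - 1*(-19))))) = sqrt(sqrt(154295) + (13 - (17 + 19))/(5*(-255 + (17 + 19)))) = sqrt(sqrt(154295) + (13 - 1*36)/(5*(-255 + 36))) = sqrt(sqrt(154295) + (1/5)*(13 - 36)/(-219)) = sqrt(sqrt(154295) + (1/5)*(-1/219)*(-23)) = sqrt(sqrt(154295) + 23/1095) = sqrt(23/1095 + sqrt(154295))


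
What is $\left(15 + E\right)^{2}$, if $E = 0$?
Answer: $225$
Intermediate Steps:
$\left(15 + E\right)^{2} = \left(15 + 0\right)^{2} = 15^{2} = 225$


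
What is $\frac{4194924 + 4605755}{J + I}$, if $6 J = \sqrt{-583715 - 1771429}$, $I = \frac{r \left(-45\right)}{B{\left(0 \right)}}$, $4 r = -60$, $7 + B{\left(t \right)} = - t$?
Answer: $- \frac{124749624825}{10983713} - \frac{4743565981 i \sqrt{4866}}{10983713} \approx -11358.0 - 30126.0 i$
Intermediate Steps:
$B{\left(t \right)} = -7 - t$
$r = -15$ ($r = \frac{1}{4} \left(-60\right) = -15$)
$I = - \frac{675}{7}$ ($I = \frac{\left(-15\right) \left(-45\right)}{-7 - 0} = \frac{675}{-7 + 0} = \frac{675}{-7} = 675 \left(- \frac{1}{7}\right) = - \frac{675}{7} \approx -96.429$)
$J = \frac{11 i \sqrt{4866}}{3}$ ($J = \frac{\sqrt{-583715 - 1771429}}{6} = \frac{\sqrt{-2355144}}{6} = \frac{22 i \sqrt{4866}}{6} = \frac{11 i \sqrt{4866}}{3} \approx 255.77 i$)
$\frac{4194924 + 4605755}{J + I} = \frac{4194924 + 4605755}{\frac{11 i \sqrt{4866}}{3} - \frac{675}{7}} = \frac{8800679}{- \frac{675}{7} + \frac{11 i \sqrt{4866}}{3}}$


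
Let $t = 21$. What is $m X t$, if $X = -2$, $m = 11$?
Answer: $-462$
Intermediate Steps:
$m X t = 11 \left(-2\right) 21 = \left(-22\right) 21 = -462$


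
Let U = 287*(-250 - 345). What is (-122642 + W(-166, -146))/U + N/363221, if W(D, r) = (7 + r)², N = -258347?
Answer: -6588268514/62025434065 ≈ -0.10622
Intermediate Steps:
U = -170765 (U = 287*(-595) = -170765)
(-122642 + W(-166, -146))/U + N/363221 = (-122642 + (7 - 146)²)/(-170765) - 258347/363221 = (-122642 + (-139)²)*(-1/170765) - 258347*1/363221 = (-122642 + 19321)*(-1/170765) - 258347/363221 = -103321*(-1/170765) - 258347/363221 = 103321/170765 - 258347/363221 = -6588268514/62025434065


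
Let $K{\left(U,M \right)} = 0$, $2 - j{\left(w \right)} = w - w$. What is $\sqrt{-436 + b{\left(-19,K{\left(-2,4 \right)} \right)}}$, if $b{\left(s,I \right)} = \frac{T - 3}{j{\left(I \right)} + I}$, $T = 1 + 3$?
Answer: $\frac{i \sqrt{1742}}{2} \approx 20.869 i$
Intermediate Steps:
$j{\left(w \right)} = 2$ ($j{\left(w \right)} = 2 - \left(w - w\right) = 2 - 0 = 2 + 0 = 2$)
$T = 4$
$b{\left(s,I \right)} = \frac{1}{2 + I}$ ($b{\left(s,I \right)} = \frac{4 - 3}{2 + I} = 1 \frac{1}{2 + I} = \frac{1}{2 + I}$)
$\sqrt{-436 + b{\left(-19,K{\left(-2,4 \right)} \right)}} = \sqrt{-436 + \frac{1}{2 + 0}} = \sqrt{-436 + \frac{1}{2}} = \sqrt{- \frac{871}{2}} = \frac{i \sqrt{1742}}{2}$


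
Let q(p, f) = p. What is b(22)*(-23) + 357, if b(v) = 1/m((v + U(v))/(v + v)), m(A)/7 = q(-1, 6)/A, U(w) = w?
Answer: 2522/7 ≈ 360.29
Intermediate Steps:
m(A) = -7/A (m(A) = 7*(-1/A) = -7/A)
b(v) = -⅐ (b(v) = 1/(-7/((v + v)/(v + v))) = 1/(-7/((2*v)/((2*v)))) = 1/(-7/((2*v)*(1/(2*v)))) = 1/(-7/1) = 1/(-7*1) = 1/(-7) = -⅐)
b(22)*(-23) + 357 = -⅐*(-23) + 357 = 23/7 + 357 = 2522/7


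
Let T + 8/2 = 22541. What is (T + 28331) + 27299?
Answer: 78167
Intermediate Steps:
T = 22537 (T = -4 + 22541 = 22537)
(T + 28331) + 27299 = (22537 + 28331) + 27299 = 50868 + 27299 = 78167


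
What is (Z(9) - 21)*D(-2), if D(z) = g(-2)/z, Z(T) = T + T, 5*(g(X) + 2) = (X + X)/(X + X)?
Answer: -27/10 ≈ -2.7000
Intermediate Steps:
g(X) = -9/5 (g(X) = -2 + ((X + X)/(X + X))/5 = -2 + ((2*X)/((2*X)))/5 = -2 + ((2*X)*(1/(2*X)))/5 = -2 + (⅕)*1 = -2 + ⅕ = -9/5)
Z(T) = 2*T
D(z) = -9/(5*z)
(Z(9) - 21)*D(-2) = (2*9 - 21)*(-9/5/(-2)) = (18 - 21)*(-9/5*(-½)) = -3*9/10 = -27/10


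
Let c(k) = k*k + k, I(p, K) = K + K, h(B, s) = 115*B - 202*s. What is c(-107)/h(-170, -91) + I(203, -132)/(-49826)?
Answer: -141204535/14549192 ≈ -9.7053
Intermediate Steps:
h(B, s) = -202*s + 115*B
I(p, K) = 2*K
c(k) = k + k**2 (c(k) = k**2 + k = k + k**2)
c(-107)/h(-170, -91) + I(203, -132)/(-49826) = (-107*(1 - 107))/(-202*(-91) + 115*(-170)) + (2*(-132))/(-49826) = (-107*(-106))/(18382 - 19550) - 264*(-1/49826) = 11342/(-1168) + 132/24913 = 11342*(-1/1168) + 132/24913 = -5671/584 + 132/24913 = -141204535/14549192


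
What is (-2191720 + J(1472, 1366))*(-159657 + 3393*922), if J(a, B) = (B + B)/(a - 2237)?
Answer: -1659169142531516/255 ≈ -6.5065e+12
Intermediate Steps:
J(a, B) = 2*B/(-2237 + a) (J(a, B) = (2*B)/(-2237 + a) = 2*B/(-2237 + a))
(-2191720 + J(1472, 1366))*(-159657 + 3393*922) = (-2191720 + 2*1366/(-2237 + 1472))*(-159657 + 3393*922) = (-2191720 + 2*1366/(-765))*(-159657 + 3128346) = (-2191720 + 2*1366*(-1/765))*2968689 = (-2191720 - 2732/765)*2968689 = -1676668532/765*2968689 = -1659169142531516/255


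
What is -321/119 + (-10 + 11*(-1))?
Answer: -2820/119 ≈ -23.697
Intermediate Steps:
-321/119 + (-10 + 11*(-1)) = -321*1/119 + (-10 - 11) = -321/119 - 21 = -2820/119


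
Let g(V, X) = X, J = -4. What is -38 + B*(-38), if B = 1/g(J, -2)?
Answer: -19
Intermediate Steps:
B = -½ (B = 1/(-2) = -½ ≈ -0.50000)
-38 + B*(-38) = -38 - ½*(-38) = -38 + 19 = -19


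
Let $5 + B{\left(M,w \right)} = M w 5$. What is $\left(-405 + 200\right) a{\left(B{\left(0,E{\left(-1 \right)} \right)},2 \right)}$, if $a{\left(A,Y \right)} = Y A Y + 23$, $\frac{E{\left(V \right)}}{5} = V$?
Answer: $-615$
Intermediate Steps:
$E{\left(V \right)} = 5 V$
$B{\left(M,w \right)} = -5 + 5 M w$ ($B{\left(M,w \right)} = -5 + M w 5 = -5 + 5 M w$)
$a{\left(A,Y \right)} = 23 + A Y^{2}$ ($a{\left(A,Y \right)} = A Y Y + 23 = A Y^{2} + 23 = 23 + A Y^{2}$)
$\left(-405 + 200\right) a{\left(B{\left(0,E{\left(-1 \right)} \right)},2 \right)} = \left(-405 + 200\right) \left(23 + \left(-5 + 5 \cdot 0 \cdot 5 \left(-1\right)\right) 2^{2}\right) = - 205 \left(23 + \left(-5 + 5 \cdot 0 \left(-5\right)\right) 4\right) = - 205 \left(23 + \left(-5 + 0\right) 4\right) = - 205 \left(23 - 20\right) = \left(-205\right) 3 = -615$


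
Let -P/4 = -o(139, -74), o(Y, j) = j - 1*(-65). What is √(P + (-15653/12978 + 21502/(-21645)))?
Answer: I*√24466637949810/800310 ≈ 6.1806*I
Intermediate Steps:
o(Y, j) = 65 + j (o(Y, j) = j + 65 = 65 + j)
P = -36 (P = -(-4)*(65 - 74) = -(-4)*(-9) = -4*9 = -36)
√(P + (-15653/12978 + 21502/(-21645))) = √(-36 + (-15653/12978 + 21502/(-21645))) = √(-36 + (-15653*1/12978 + 21502*(-1/21645))) = √(-36 + (-15653/12978 - 1654/1665)) = √(-36 - 1760291/800310) = √(-30571451/800310) = I*√24466637949810/800310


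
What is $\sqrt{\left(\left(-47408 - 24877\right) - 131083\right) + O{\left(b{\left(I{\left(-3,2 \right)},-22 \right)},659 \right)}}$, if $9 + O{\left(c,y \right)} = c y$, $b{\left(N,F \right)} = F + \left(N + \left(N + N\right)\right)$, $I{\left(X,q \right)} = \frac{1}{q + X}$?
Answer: $6 i \sqrt{6107} \approx 468.88 i$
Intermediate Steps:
$I{\left(X,q \right)} = \frac{1}{X + q}$
$b{\left(N,F \right)} = F + 3 N$ ($b{\left(N,F \right)} = F + \left(N + 2 N\right) = F + 3 N$)
$O{\left(c,y \right)} = -9 + c y$
$\sqrt{\left(\left(-47408 - 24877\right) - 131083\right) + O{\left(b{\left(I{\left(-3,2 \right)},-22 \right)},659 \right)}} = \sqrt{\left(\left(-47408 - 24877\right) - 131083\right) + \left(-9 + \left(-22 + \frac{3}{-3 + 2}\right) 659\right)} = \sqrt{\left(-72285 - 131083\right) + \left(-9 + \left(-22 + \frac{3}{-1}\right) 659\right)} = \sqrt{-203368 + \left(-9 + \left(-22 + 3 \left(-1\right)\right) 659\right)} = \sqrt{-203368 + \left(-9 + \left(-22 - 3\right) 659\right)} = \sqrt{-203368 - 16484} = \sqrt{-219852} = 6 i \sqrt{6107}$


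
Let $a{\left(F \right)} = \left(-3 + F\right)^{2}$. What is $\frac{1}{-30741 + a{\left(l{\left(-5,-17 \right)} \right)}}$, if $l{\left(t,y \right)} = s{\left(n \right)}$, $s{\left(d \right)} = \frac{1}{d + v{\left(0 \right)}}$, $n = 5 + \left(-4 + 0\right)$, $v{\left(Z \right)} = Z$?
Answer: $- \frac{1}{30737} \approx -3.2534 \cdot 10^{-5}$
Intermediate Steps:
$n = 1$ ($n = 5 - 4 = 1$)
$s{\left(d \right)} = \frac{1}{d}$ ($s{\left(d \right)} = \frac{1}{d + 0} = \frac{1}{d}$)
$l{\left(t,y \right)} = 1$ ($l{\left(t,y \right)} = 1^{-1} = 1$)
$\frac{1}{-30741 + a{\left(l{\left(-5,-17 \right)} \right)}} = \frac{1}{-30741 + \left(-3 + 1\right)^{2}} = \frac{1}{-30741 + \left(-2\right)^{2}} = \frac{1}{-30741 + 4} = \frac{1}{-30737} = - \frac{1}{30737}$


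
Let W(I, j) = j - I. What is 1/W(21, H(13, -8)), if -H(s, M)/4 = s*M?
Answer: 1/395 ≈ 0.0025316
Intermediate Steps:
H(s, M) = -4*M*s (H(s, M) = -4*s*M = -4*M*s)
1/W(21, H(13, -8)) = 1/(-4*(-8)*13 - 1*21) = 1/(416 - 21) = 1/395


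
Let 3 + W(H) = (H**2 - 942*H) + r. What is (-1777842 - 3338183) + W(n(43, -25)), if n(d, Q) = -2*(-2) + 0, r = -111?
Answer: -5119891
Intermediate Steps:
n(d, Q) = 4 (n(d, Q) = 4 + 0 = 4)
W(H) = -114 + H**2 - 942*H (W(H) = -3 + ((H**2 - 942*H) - 111) = -3 + (-111 + H**2 - 942*H) = -114 + H**2 - 942*H)
(-1777842 - 3338183) + W(n(43, -25)) = (-1777842 - 3338183) + (-114 + 4**2 - 942*4) = -5116025 + (-114 + 16 - 3768) = -5116025 - 3866 = -5119891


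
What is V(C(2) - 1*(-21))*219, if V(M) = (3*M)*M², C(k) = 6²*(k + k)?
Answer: 2951326125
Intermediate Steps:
C(k) = 72*k (C(k) = 36*(2*k) = 72*k)
V(M) = 3*M³
V(C(2) - 1*(-21))*219 = (3*(72*2 - 1*(-21))³)*219 = (3*(144 + 21)³)*219 = (3*165³)*219 = (3*4492125)*219 = 13476375*219 = 2951326125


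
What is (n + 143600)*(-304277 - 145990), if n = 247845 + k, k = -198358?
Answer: -86940704229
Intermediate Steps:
n = 49487 (n = 247845 - 198358 = 49487)
(n + 143600)*(-304277 - 145990) = (49487 + 143600)*(-304277 - 145990) = 193087*(-450267) = -86940704229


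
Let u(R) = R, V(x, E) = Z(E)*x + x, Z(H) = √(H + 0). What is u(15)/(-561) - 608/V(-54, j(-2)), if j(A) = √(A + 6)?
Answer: -56983/5049 + 304*√2/27 ≈ 4.6370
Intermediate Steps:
Z(H) = √H
j(A) = √(6 + A)
V(x, E) = x + x*√E (V(x, E) = √E*x + x = x*√E + x = x + x*√E)
u(15)/(-561) - 608/V(-54, j(-2)) = 15/(-561) - 608*(-1/(54*(1 + √(√(6 - 2))))) = 15*(-1/561) - 608*(-1/(54*(1 + √(√4)))) = -5/187 - 608*(-1/(54*(1 + √2))) = -5/187 - 608/(-54 - 54*√2)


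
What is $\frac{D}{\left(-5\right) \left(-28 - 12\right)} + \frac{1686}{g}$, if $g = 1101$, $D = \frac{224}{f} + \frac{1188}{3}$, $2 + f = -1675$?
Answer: $\frac{108033589}{30772950} \approx 3.5107$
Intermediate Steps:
$f = -1677$ ($f = -2 - 1675 = -1677$)
$D = \frac{663868}{1677}$ ($D = \frac{224}{-1677} + \frac{1188}{3} = 224 \left(- \frac{1}{1677}\right) + 1188 \cdot \frac{1}{3} = - \frac{224}{1677} + 396 = \frac{663868}{1677} \approx 395.87$)
$\frac{D}{\left(-5\right) \left(-28 - 12\right)} + \frac{1686}{g} = \frac{663868}{1677 \left(- 5 \left(-28 - 12\right)\right)} + \frac{1686}{1101} = \frac{663868}{1677 \left(\left(-5\right) \left(-40\right)\right)} + 1686 \cdot \frac{1}{1101} = \frac{663868}{1677 \cdot 200} + \frac{562}{367} = \frac{663868}{1677} \cdot \frac{1}{200} + \frac{562}{367} = \frac{165967}{83850} + \frac{562}{367} = \frac{108033589}{30772950}$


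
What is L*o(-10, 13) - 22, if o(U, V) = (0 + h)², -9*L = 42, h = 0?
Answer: -22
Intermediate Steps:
L = -14/3 (L = -⅑*42 = -14/3 ≈ -4.6667)
o(U, V) = 0 (o(U, V) = (0 + 0)² = 0² = 0)
L*o(-10, 13) - 22 = -14/3*0 - 22 = 0 - 22 = -22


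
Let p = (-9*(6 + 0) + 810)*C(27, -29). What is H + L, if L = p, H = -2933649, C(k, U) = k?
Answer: -2913237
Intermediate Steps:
p = 20412 (p = (-9*(6 + 0) + 810)*27 = (-9*6 + 810)*27 = (-54 + 810)*27 = 756*27 = 20412)
L = 20412
H + L = -2933649 + 20412 = -2913237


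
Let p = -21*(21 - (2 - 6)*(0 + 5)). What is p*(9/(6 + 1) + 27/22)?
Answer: -47601/22 ≈ -2163.7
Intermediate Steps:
p = -861 (p = -21*(21 - (-4)*5) = -21*(21 - 1*(-20)) = -21*(21 + 20) = -21*41 = -861)
p*(9/(6 + 1) + 27/22) = -861*(9/(6 + 1) + 27/22) = -861*(9/7 + 27*(1/22)) = -861*(9*(⅐) + 27/22) = -861*(9/7 + 27/22) = -861*387/154 = -47601/22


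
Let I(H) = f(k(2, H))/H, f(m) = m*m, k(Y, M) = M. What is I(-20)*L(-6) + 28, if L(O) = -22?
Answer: 468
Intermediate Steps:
f(m) = m²
I(H) = H (I(H) = H²/H = H)
I(-20)*L(-6) + 28 = -20*(-22) + 28 = 440 + 28 = 468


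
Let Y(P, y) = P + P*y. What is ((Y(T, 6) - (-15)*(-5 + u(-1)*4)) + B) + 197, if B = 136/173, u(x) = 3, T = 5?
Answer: 58437/173 ≈ 337.79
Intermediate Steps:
B = 136/173 (B = 136*(1/173) = 136/173 ≈ 0.78613)
((Y(T, 6) - (-15)*(-5 + u(-1)*4)) + B) + 197 = ((5*(1 + 6) - (-15)*(-5 + 3*4)) + 136/173) + 197 = ((5*7 - (-15)*(-5 + 12)) + 136/173) + 197 = ((35 - (-15)*7) + 136/173) + 197 = ((35 - 1*(-105)) + 136/173) + 197 = ((35 + 105) + 136/173) + 197 = (140 + 136/173) + 197 = 24356/173 + 197 = 58437/173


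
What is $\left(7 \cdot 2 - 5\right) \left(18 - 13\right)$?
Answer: $45$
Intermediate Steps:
$\left(7 \cdot 2 - 5\right) \left(18 - 13\right) = \left(14 - 5\right) 5 = 9 \cdot 5 = 45$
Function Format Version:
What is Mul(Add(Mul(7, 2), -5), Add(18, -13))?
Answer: 45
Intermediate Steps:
Mul(Add(Mul(7, 2), -5), Add(18, -13)) = Mul(Add(14, -5), 5) = Mul(9, 5) = 45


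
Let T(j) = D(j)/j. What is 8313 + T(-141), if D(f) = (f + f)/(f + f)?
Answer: 1172132/141 ≈ 8313.0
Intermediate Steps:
D(f) = 1 (D(f) = (2*f)/((2*f)) = (2*f)*(1/(2*f)) = 1)
T(j) = 1/j
8313 + T(-141) = 8313 + 1/(-141) = 8313 - 1/141 = 1172132/141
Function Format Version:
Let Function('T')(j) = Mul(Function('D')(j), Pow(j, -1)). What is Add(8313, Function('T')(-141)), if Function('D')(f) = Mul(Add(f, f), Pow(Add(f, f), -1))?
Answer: Rational(1172132, 141) ≈ 8313.0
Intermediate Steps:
Function('D')(f) = 1 (Function('D')(f) = Mul(Mul(2, f), Pow(Mul(2, f), -1)) = Mul(Mul(2, f), Mul(Rational(1, 2), Pow(f, -1))) = 1)
Function('T')(j) = Pow(j, -1) (Function('T')(j) = Mul(1, Pow(j, -1)) = Pow(j, -1))
Add(8313, Function('T')(-141)) = Add(8313, Pow(-141, -1)) = Add(8313, Rational(-1, 141)) = Rational(1172132, 141)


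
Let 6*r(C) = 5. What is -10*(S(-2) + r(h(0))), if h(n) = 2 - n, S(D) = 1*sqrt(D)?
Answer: -25/3 - 10*I*sqrt(2) ≈ -8.3333 - 14.142*I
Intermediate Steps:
S(D) = sqrt(D)
r(C) = 5/6 (r(C) = (1/6)*5 = 5/6)
-10*(S(-2) + r(h(0))) = -10*(sqrt(-2) + 5/6) = -10*(I*sqrt(2) + 5/6) = -10*(5/6 + I*sqrt(2)) = -25/3 - 10*I*sqrt(2)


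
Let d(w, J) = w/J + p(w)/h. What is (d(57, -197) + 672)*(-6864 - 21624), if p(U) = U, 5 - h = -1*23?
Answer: -26468093970/1379 ≈ -1.9194e+7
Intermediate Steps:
h = 28 (h = 5 - (-1)*23 = 5 - 1*(-23) = 5 + 23 = 28)
d(w, J) = w/28 + w/J (d(w, J) = w/J + w/28 = w/28 + w/J)
(d(57, -197) + 672)*(-6864 - 21624) = (((1/28)*57 + 57/(-197)) + 672)*(-6864 - 21624) = ((57/28 + 57*(-1/197)) + 672)*(-28488) = ((57/28 - 57/197) + 672)*(-28488) = (9633/5516 + 672)*(-28488) = (3716385/5516)*(-28488) = -26468093970/1379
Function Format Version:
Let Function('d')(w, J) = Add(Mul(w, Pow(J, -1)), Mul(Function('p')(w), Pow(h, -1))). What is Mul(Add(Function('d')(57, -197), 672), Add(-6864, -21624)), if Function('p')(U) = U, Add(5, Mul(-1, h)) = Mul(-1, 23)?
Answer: Rational(-26468093970, 1379) ≈ -1.9194e+7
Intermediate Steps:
h = 28 (h = Add(5, Mul(-1, Mul(-1, 23))) = Add(5, Mul(-1, -23)) = Add(5, 23) = 28)
Function('d')(w, J) = Add(Mul(Rational(1, 28), w), Mul(w, Pow(J, -1))) (Function('d')(w, J) = Add(Mul(w, Pow(J, -1)), Mul(w, Pow(28, -1))) = Add(Mul(w, Pow(J, -1)), Mul(w, Rational(1, 28))) = Add(Mul(w, Pow(J, -1)), Mul(Rational(1, 28), w)) = Add(Mul(Rational(1, 28), w), Mul(w, Pow(J, -1))))
Mul(Add(Function('d')(57, -197), 672), Add(-6864, -21624)) = Mul(Add(Add(Mul(Rational(1, 28), 57), Mul(57, Pow(-197, -1))), 672), Add(-6864, -21624)) = Mul(Add(Add(Rational(57, 28), Mul(57, Rational(-1, 197))), 672), -28488) = Mul(Add(Add(Rational(57, 28), Rational(-57, 197)), 672), -28488) = Mul(Add(Rational(9633, 5516), 672), -28488) = Mul(Rational(3716385, 5516), -28488) = Rational(-26468093970, 1379)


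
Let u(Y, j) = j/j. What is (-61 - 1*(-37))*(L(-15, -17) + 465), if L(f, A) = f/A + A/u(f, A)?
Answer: -183144/17 ≈ -10773.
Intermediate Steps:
u(Y, j) = 1
L(f, A) = A + f/A (L(f, A) = f/A + A/1 = f/A + A*1 = f/A + A = A + f/A)
(-61 - 1*(-37))*(L(-15, -17) + 465) = (-61 - 1*(-37))*((-17 - 15/(-17)) + 465) = (-61 + 37)*((-17 - 15*(-1/17)) + 465) = -24*((-17 + 15/17) + 465) = -24*(-274/17 + 465) = -24*7631/17 = -183144/17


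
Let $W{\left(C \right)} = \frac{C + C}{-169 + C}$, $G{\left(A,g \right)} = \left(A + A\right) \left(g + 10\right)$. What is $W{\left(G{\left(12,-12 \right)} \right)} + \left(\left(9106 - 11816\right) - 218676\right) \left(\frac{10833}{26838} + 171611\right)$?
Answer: $- \frac{5268134920668667}{138663} \approx -3.7992 \cdot 10^{10}$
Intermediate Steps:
$G{\left(A,g \right)} = 2 A \left(10 + g\right)$
$W{\left(C \right)} = \frac{2 C}{-169 + C}$
$W{\left(G{\left(12,-12 \right)} \right)} + \left(\left(9106 - 11816\right) - 218676\right) \left(\frac{10833}{26838} + 171611\right) = \frac{2 \cdot 2 \cdot 12 \left(10 - 12\right)}{-169 + 2 \cdot 12 \left(10 - 12\right)} + \left(\left(9106 - 11816\right) - 218676\right) \left(\frac{10833}{26838} + 171611\right) = \frac{2 \cdot 2 \cdot 12 \left(-2\right)}{-169 + 2 \cdot 12 \left(-2\right)} + \left(\left(9106 - 11816\right) - 218676\right) \left(10833 \cdot \frac{1}{26838} + 171611\right) = 2 \left(-48\right) \frac{1}{-169 - 48} + \left(-2710 - 218676\right) \left(\frac{3611}{8946} + 171611\right) = 2 \left(-48\right) \frac{1}{-217} - \frac{169939836152581}{4473} = 2 \left(-48\right) \left(- \frac{1}{217}\right) - \frac{169939836152581}{4473} = \frac{96}{217} - \frac{169939836152581}{4473} = - \frac{5268134920668667}{138663}$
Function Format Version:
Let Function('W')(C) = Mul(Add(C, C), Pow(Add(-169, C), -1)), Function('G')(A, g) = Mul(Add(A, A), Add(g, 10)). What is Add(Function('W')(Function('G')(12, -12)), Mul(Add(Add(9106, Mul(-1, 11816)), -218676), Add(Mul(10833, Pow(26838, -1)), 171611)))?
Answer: Rational(-5268134920668667, 138663) ≈ -3.7992e+10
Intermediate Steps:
Function('G')(A, g) = Mul(2, A, Add(10, g)) (Function('G')(A, g) = Mul(Mul(2, A), Add(10, g)) = Mul(2, A, Add(10, g)))
Function('W')(C) = Mul(2, C, Pow(Add(-169, C), -1)) (Function('W')(C) = Mul(Mul(2, C), Pow(Add(-169, C), -1)) = Mul(2, C, Pow(Add(-169, C), -1)))
Add(Function('W')(Function('G')(12, -12)), Mul(Add(Add(9106, Mul(-1, 11816)), -218676), Add(Mul(10833, Pow(26838, -1)), 171611))) = Add(Mul(2, Mul(2, 12, Add(10, -12)), Pow(Add(-169, Mul(2, 12, Add(10, -12))), -1)), Mul(Add(Add(9106, Mul(-1, 11816)), -218676), Add(Mul(10833, Pow(26838, -1)), 171611))) = Add(Mul(2, Mul(2, 12, -2), Pow(Add(-169, Mul(2, 12, -2)), -1)), Mul(Add(Add(9106, -11816), -218676), Add(Mul(10833, Rational(1, 26838)), 171611))) = Add(Mul(2, -48, Pow(Add(-169, -48), -1)), Mul(Add(-2710, -218676), Add(Rational(3611, 8946), 171611))) = Add(Mul(2, -48, Pow(-217, -1)), Mul(-221386, Rational(1535235617, 8946))) = Add(Mul(2, -48, Rational(-1, 217)), Rational(-169939836152581, 4473)) = Add(Rational(96, 217), Rational(-169939836152581, 4473)) = Rational(-5268134920668667, 138663)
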